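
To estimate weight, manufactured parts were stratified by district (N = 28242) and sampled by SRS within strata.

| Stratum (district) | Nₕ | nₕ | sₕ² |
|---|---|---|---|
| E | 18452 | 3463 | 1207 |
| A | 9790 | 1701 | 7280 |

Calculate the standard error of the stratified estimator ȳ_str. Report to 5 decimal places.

0.73877

Var(ȳ_str) = Σₕ Wₕ²(1 − fₕ)sₕ²/nₕ with Wₕ = Nₕ/N, N = 28242.
E: Wₕ = 0.65335316; term = 0.65335316²·(1 − 0.18767613)·1207/3463 = 0.12085928.
A: Wₕ = 0.34664684; term = 0.34664684²·(1 − 0.17374872)·7280/1701 = 0.42492638.
Sum = 0.54578566.
SE = √(0.54578566) = 0.73877.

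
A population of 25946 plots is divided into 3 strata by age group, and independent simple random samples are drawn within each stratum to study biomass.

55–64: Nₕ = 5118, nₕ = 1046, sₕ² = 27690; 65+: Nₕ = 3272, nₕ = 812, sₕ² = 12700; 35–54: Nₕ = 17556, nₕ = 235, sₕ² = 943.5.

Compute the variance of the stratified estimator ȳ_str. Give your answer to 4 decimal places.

Var(ȳ_str) = Σₕ Wₕ²(1 − fₕ)sₕ²/nₕ with Wₕ = Nₕ/N, N = 25946.
55–64: Wₕ = 0.19725584; term = 0.19725584²·(1 − 0.20437671)·27690/1046 = 0.819518.
65+: Wₕ = 0.12610807; term = 0.12610807²·(1 − 0.24816626)·12700/812 = 0.18700588.
35–54: Wₕ = 0.67663609; term = 0.67663609²·(1 − 0.01338574)·943.5/235 = 1.8135592.
Sum = 2.8200831.

2.8201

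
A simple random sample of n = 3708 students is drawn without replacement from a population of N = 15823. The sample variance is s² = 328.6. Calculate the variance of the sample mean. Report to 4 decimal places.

Under SRS without replacement, Var(ȳ) = (1 − f)·s²/n with f = n/N = 3708/15823 = 0.23434241.
Var(ȳ) = (1 − 0.23434241)·328.6/3708 = 0.76565759·0.088619202 = 0.067851964.

0.0679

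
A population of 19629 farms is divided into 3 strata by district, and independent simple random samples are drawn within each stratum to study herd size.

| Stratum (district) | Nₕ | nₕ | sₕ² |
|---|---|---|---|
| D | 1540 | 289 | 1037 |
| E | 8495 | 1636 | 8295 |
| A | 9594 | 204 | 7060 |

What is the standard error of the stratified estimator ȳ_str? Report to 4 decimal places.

2.9793

Var(ȳ_str) = Σₕ Wₕ²(1 − fₕ)sₕ²/nₕ with Wₕ = Nₕ/N, N = 19629.
D: Wₕ = 0.07845535; term = 0.07845535²·(1 − 0.18766234)·1037/289 = 0.017941659.
E: Wₕ = 0.43277803; term = 0.43277803²·(1 − 0.19258387)·8295/1636 = 0.76676261.
A: Wₕ = 0.48876662; term = 0.48876662²·(1 − 0.02126329)·7060/204 = 8.0917693.
Sum = 8.8764736.
SE = √(8.8764736) = 2.9793.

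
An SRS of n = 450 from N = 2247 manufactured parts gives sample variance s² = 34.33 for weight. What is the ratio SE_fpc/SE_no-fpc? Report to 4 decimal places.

0.8943

f = n/N = 450/2247 = 0.20026702.
SE_no-fpc = √(s²/n) = 0.27620443; SE_fpc = √((1−f)s²/n) = 0.24700352.
Ratio = √(1−f) = 0.89427791.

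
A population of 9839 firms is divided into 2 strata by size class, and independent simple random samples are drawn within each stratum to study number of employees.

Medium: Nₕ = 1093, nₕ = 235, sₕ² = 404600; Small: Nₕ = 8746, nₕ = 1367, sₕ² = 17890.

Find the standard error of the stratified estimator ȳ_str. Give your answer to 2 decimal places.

5.04

Var(ȳ_str) = Σₕ Wₕ²(1 − fₕ)sₕ²/nₕ with Wₕ = Nₕ/N, N = 9839.
Medium: Wₕ = 0.11108853; term = 0.11108853²·(1 − 0.21500457)·404600/235 = 16.678752.
Small: Wₕ = 0.88891147; term = 0.88891147²·(1 − 0.15630002)·17890/1367 = 8.7246274.
Sum = 25.403379.
SE = √(25.403379) = 5.04.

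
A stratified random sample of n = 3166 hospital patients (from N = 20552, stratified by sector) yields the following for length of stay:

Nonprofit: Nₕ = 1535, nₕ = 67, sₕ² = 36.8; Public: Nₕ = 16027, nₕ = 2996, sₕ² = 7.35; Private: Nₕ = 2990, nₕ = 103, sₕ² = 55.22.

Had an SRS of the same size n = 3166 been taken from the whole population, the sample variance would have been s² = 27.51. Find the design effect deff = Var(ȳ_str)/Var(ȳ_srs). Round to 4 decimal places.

Var(ȳ_str) = Σ Wₕ²(1−fₕ)sₕ²/nₕ with Wₕ = Nₕ/20552:
  Nonprofit: (1535/20552)²·(1−67/1535)·36.8/67 = 0.0029302135
  Public: (16027/20552)²·(1−2996/16027)·7.35/2996 = 0.0012130182
  Private: (2990/20552)²·(1−103/2990)·55.22/103 = 0.010956427
  → Var(ȳ_str) = 0.015099659.
Var(ȳ_srs) = (1 − 3166/20552)·27.51/3166 = 0.0073506419.
deff = 0.015099659 / 0.0073506419 = 2.0542.

2.0542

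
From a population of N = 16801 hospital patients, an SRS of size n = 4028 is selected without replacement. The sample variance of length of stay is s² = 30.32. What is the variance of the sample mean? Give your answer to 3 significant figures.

0.00572

Under SRS without replacement, Var(ȳ) = (1 − f)·s²/n with f = n/N = 4028/16801 = 0.23974763.
Var(ȳ) = (1 − 0.23974763)·30.32/4028 = 0.76025237·0.0075273088 = 0.0057226544.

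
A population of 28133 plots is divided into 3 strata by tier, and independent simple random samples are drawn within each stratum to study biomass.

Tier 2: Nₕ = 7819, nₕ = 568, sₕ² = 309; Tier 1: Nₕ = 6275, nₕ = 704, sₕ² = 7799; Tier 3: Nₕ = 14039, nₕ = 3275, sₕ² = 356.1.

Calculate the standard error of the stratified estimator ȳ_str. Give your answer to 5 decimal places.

Var(ȳ_str) = Σₕ Wₕ²(1 − fₕ)sₕ²/nₕ with Wₕ = Nₕ/N, N = 28133.
Tier 2: Wₕ = 0.27792983; term = 0.27792983²·(1 − 0.07264356)·309/568 = 0.03896971.
Tier 1: Wₕ = 0.22304767; term = 0.22304767²·(1 − 0.11219124)·7799/704 = 0.48930658.
Tier 3: Wₕ = 0.49902250; term = 0.49902250²·(1 − 0.23327872)·356.1/3275 = 0.02076053.
Sum = 0.54903682.
SE = √(0.54903682) = 0.74097.

0.74097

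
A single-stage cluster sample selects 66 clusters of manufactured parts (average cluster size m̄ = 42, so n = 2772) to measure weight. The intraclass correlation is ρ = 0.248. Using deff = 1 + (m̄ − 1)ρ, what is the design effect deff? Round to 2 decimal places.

11.17

deff = 1 + (42 − 1)·0.248 = 1 + 10.168 = 11.168.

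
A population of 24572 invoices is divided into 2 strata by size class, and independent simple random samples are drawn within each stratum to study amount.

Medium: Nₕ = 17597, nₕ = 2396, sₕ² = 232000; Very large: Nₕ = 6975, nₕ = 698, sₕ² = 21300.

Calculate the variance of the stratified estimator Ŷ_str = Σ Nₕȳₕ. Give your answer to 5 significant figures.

Var(Ŷ_str) = Σₕ Nₕ²(1 − fₕ)sₕ²/nₕ.
Medium: 17597²·(1 − 2396/17597)·232000/2396 = 2.5900728 × 10^10.
Very large: 6975²·(1 − 698/6975)·21300/698 = 1.3360433 × 10^9.
Sum = 2.7236771 × 10^10.

2.7237 × 10^10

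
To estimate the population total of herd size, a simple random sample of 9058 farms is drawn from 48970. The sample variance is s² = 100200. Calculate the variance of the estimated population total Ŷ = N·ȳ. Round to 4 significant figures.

Var(Ŷ) = N²·Var(ȳ) = N²·(1 − n/N)·s²/n.
f = 9058/48970 = 0.18497039; Var(ȳ) = 0.81502961·100200/9058 = 9.0158939.
Var(Ŷ) = 48970² · 9.0158939 = 2.1620663 × 10^10.

2.162 × 10^10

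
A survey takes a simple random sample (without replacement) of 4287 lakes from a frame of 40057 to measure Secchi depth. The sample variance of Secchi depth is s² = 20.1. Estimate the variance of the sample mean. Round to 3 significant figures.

0.00419

Under SRS without replacement, Var(ȳ) = (1 − f)·s²/n with f = n/N = 4287/40057 = 0.10702249.
Var(ȳ) = (1 − 0.10702249)·20.1/4287 = 0.89297751·0.0046885934 = 0.0041868085.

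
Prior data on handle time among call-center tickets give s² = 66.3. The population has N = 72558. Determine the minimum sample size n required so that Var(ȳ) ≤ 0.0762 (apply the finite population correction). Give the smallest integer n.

Without fpc, n₀ = s²/D = 66.3/0.0762 = 870.0787.
With fpc, (1 − n/N)·s²/n ≤ D requires n ≥ n₀/(1 + n₀/N) = 870.0787/(1 + 870.0787/72558) = 859.7688.
Rounding up, n = 860.

860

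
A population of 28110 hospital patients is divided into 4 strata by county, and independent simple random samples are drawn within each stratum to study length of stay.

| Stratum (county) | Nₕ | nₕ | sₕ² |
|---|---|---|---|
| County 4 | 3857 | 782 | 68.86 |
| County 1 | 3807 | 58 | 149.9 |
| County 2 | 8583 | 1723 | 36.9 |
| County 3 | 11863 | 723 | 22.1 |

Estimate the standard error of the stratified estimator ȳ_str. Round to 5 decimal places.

Var(ȳ_str) = Σₕ Wₕ²(1 − fₕ)sₕ²/nₕ with Wₕ = Nₕ/N, N = 28110.
County 4: Wₕ = 0.13721096; term = 0.13721096²·(1 − 0.20274825)·68.86/782 = 0.0013217013.
County 1: Wₕ = 0.13543223; term = 0.13543223²·(1 − 0.01523509)·149.9/58 = 0.046682087.
County 2: Wₕ = 0.30533618; term = 0.30533618²·(1 − 0.20074566)·36.9/1723 = 0.0015958153.
County 3: Wₕ = 0.42202063; term = 0.42202063²·(1 − 0.06094580)·22.1/723 = 0.0051122491.
Sum = 0.054711853.
SE = √(0.054711853) = 0.23391.

0.23391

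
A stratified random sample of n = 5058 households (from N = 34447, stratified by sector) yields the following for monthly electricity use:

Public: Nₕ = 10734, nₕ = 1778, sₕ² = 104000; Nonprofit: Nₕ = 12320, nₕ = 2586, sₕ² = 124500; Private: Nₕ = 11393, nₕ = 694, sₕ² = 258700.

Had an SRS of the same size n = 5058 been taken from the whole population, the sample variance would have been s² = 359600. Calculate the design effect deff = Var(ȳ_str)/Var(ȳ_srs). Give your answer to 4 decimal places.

Var(ȳ_str) = Σ Wₕ²(1−fₕ)sₕ²/nₕ with Wₕ = Nₕ/34447:
  Public: (10734/34447)²·(1−1778/10734)·104000/1778 = 4.7388662
  Nonprofit: (12320/34447)²·(1−2586/12320)·124500/2586 = 4.8656411
  Private: (11393/34447)²·(1−694/11393)·258700/694 = 38.292651
  → Var(ȳ_str) = 47.897158.
Var(ȳ_srs) = (1 − 5058/34447)·359600/5058 = 60.656069.
deff = 47.897158 / 60.656069 = 0.7897.

0.7897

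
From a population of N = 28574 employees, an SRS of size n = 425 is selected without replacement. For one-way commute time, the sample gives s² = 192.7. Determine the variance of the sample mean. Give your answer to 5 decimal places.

Under SRS without replacement, Var(ȳ) = (1 − f)·s²/n with f = n/N = 425/28574 = 0.01487366.
Var(ȳ) = (1 − 0.01487366)·192.7/425 = 0.98512634·0.45341176 = 0.44666787.

0.44667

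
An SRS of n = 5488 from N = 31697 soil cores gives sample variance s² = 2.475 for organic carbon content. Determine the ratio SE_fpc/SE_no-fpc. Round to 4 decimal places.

0.9093

f = n/N = 5488/31697 = 0.17313941.
SE_no-fpc = √(s²/n) = 0.021236383; SE_fpc = √((1−f)s²/n) = 0.019310641.
Ratio = √(1−f) = 0.90931875.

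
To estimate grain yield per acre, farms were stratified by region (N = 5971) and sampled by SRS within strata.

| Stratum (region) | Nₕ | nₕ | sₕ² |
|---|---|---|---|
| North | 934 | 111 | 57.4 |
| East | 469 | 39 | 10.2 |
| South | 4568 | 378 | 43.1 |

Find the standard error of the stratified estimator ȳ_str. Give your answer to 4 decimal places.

Var(ȳ_str) = Σₕ Wₕ²(1 − fₕ)sₕ²/nₕ with Wₕ = Nₕ/N, N = 5971.
North: Wₕ = 0.15642271; term = 0.15642271²·(1 − 0.11884368)·57.4/111 = 0.011149143.
East: Wₕ = 0.07854631; term = 0.07854631²·(1 − 0.08315565)·10.2/39 = 0.0014793901.
South: Wₕ = 0.76503098; term = 0.76503098²·(1 − 0.08274956)·43.1/378 = 0.061211278.
Sum = 0.073839811.
SE = √(0.073839811) = 0.2717.

0.2717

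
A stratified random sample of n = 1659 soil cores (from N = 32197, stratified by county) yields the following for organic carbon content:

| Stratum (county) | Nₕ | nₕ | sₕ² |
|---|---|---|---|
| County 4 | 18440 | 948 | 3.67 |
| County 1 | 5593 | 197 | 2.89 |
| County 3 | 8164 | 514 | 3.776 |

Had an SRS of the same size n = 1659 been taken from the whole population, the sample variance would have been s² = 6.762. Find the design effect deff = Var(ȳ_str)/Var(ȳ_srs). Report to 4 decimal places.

0.5365

Var(ȳ_str) = Σ Wₕ²(1−fₕ)sₕ²/nₕ with Wₕ = Nₕ/32197:
  County 4: (18440/32197)²·(1−948/18440)·3.67/948 = 0.0012045568
  County 1: (5593/32197)²·(1−197/5593)·2.89/197 = 4.2708819 × 10^-4
  County 3: (8164/32197)²·(1−514/8164)·3.776/514 = 4.425909 × 10^-4
  → Var(ȳ_str) = 0.0020742359.
Var(ȳ_srs) = (1 − 1659/32197)·6.762/1659 = 0.0038659298.
deff = 0.0020742359 / 0.0038659298 = 0.5365.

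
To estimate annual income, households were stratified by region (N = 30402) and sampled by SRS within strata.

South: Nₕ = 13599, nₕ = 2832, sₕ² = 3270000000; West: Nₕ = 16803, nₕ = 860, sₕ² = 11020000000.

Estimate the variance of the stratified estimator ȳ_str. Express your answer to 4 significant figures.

Var(ȳ_str) = Σₕ Wₕ²(1 − fₕ)sₕ²/nₕ with Wₕ = Nₕ/N, N = 30402.
South: Wₕ = 0.44730610; term = 0.44730610²·(1 − 0.20825061)·3270000000/2832 = 182916.08.
West: Wₕ = 0.55269390; term = 0.55269390²·(1 − 0.05118134)·11020000000/860 = 3.713947 × 10^6.
Sum = 3.8968631 × 10^6.

3.897 × 10^6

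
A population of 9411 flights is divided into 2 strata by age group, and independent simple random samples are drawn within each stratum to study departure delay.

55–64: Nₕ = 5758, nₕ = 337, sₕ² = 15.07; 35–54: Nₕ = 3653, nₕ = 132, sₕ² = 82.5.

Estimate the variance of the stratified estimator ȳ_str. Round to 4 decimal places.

0.1065

Var(ȳ_str) = Σₕ Wₕ²(1 − fₕ)sₕ²/nₕ with Wₕ = Nₕ/N, N = 9411.
55–64: Wₕ = 0.61183721; term = 0.61183721²·(1 − 0.05852727)·15.07/337 = 0.015760242.
35–54: Wₕ = 0.38816279; term = 0.38816279²·(1 − 0.03613468)·82.5/132 = 0.090766203.
Sum = 0.10652645.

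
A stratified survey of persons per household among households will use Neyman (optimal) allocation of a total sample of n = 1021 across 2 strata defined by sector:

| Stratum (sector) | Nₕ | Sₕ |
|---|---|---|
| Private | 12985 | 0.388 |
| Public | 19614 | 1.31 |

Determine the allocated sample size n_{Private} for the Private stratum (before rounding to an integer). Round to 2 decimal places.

Neyman allocation: nₕ = n·NₕSₕ / Σⱼ NⱼSⱼ.
Σ NⱼSⱼ = 12985·0.388 + 19614·1.31 = 30732.52.
n_{Private} = 1021·12985·0.388 / 30732.52 = 167.38.

167.38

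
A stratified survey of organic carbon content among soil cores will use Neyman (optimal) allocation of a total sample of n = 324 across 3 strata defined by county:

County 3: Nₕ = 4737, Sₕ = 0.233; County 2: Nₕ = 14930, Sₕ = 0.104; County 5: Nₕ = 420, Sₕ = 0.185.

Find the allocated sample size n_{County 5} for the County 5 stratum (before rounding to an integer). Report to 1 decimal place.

9.2

Neyman allocation: nₕ = n·NₕSₕ / Σⱼ NⱼSⱼ.
Σ NⱼSⱼ = 4737·0.233 + 14930·0.104 + 420·0.185 = 2734.141.
n_{County 5} = 324·420·0.185 / 2734.141 = 9.2.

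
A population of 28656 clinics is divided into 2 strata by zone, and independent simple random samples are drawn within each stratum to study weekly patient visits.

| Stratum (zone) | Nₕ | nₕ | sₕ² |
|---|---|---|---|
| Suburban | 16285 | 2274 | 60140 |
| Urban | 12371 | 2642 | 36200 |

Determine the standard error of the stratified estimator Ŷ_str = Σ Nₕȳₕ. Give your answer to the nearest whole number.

87655

Var(Ŷ_str) = Σₕ Nₕ²(1 − fₕ)sₕ²/nₕ.
Suburban: 16285²·(1 − 2274/16285)·60140/2274 = 6.0343412 × 10^9.
Urban: 12371²·(1 − 2642/12371)·36200/2642 = 1.6491067 × 10^9.
Sum = 7.6834479 × 10^9.
SE = √(7.6834479 × 10^9) = 87655.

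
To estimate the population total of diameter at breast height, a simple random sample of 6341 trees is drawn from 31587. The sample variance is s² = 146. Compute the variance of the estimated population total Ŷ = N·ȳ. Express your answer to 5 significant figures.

Var(Ŷ) = N²·Var(ȳ) = N²·(1 − n/N)·s²/n.
f = 6341/31587 = 0.20074714; Var(ȳ) = 0.79925286·146/6341 = 0.018402605.
Var(Ŷ) = 31587² · 0.018402605 = 1.8360989 × 10^7.

1.8361 × 10^7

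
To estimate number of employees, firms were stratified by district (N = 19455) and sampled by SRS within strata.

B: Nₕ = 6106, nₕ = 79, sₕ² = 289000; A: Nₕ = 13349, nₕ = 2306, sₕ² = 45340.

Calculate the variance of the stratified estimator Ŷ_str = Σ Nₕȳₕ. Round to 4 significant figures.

1.375 × 10^11

Var(Ŷ_str) = Σₕ Nₕ²(1 − fₕ)sₕ²/nₕ.
B: 6106²·(1 − 79/6106)·289000/79 = 1.3462594 × 10^11.
A: 13349²·(1 − 2306/13349)·45340/2306 = 2.898398 × 10^9.
Sum = 1.3752434 × 10^11.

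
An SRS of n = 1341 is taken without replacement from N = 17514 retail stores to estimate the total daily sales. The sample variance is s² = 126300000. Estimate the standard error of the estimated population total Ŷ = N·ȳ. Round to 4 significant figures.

5.165 × 10^6

Var(Ŷ) = N²·Var(ȳ) = N²·(1 − n/N)·s²/n.
f = 1341/17514 = 0.07656732; Var(ȳ) = 0.92343268·126300000/1341 = 86972.071.
Var(Ŷ) = 17514² · 86972.071 = 2.667783 × 10^13.
SE(Ŷ) = √(2.667783 × 10^13) = 5.165 × 10^6.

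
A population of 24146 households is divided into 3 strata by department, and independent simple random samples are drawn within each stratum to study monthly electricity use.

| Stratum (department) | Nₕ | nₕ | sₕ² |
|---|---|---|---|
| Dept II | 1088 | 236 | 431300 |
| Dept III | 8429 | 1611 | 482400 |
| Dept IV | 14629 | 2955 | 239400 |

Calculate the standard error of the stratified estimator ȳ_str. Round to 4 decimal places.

Var(ȳ_str) = Σₕ Wₕ²(1 − fₕ)sₕ²/nₕ with Wₕ = Nₕ/N, N = 24146.
Dept II: Wₕ = 0.04505922; term = 0.04505922²·(1 − 0.21691176)·431300/236 = 2.9056651.
Dept III: Wₕ = 0.34908473; term = 0.34908473²·(1 − 0.19112587)·482400/1611 = 29.51579.
Dept IV: Wₕ = 0.60585604; term = 0.60585604²·(1 − 0.20199604)·239400/2955 = 23.730703.
Sum = 56.152158.
SE = √(56.152158) = 7.4935.

7.4935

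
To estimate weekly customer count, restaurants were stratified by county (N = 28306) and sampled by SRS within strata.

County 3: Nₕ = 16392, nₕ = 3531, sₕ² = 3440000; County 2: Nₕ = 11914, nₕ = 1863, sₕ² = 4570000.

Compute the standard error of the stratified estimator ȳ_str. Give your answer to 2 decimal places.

Var(ȳ_str) = Σₕ Wₕ²(1 − fₕ)sₕ²/nₕ with Wₕ = Nₕ/N, N = 28306.
County 3: Wₕ = 0.57909984; term = 0.57909984²·(1 − 0.21540996)·3440000/3531 = 256.33647.
County 2: Wₕ = 0.42090016; term = 0.42090016²·(1 − 0.15637066)·4570000/1863 = 366.61751.
Sum = 622.95398.
SE = √(622.95398) = 24.96.

24.96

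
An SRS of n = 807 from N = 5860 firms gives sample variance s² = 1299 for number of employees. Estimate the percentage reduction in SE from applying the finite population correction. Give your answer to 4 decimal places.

7.1406

f = n/N = 807/5860 = 0.13771331.
SE_no-fpc = √(s²/n) = 1.2687259; SE_fpc = √((1−f)s²/n) = 1.1781312.
Ratio = √(1−f) = 0.92859393. Reduction = 100·(1 − 0.92859393) = 7.1406%.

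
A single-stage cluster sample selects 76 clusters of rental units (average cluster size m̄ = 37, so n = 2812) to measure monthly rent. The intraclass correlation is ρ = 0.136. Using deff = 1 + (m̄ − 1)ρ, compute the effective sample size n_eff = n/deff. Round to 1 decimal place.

deff = 1 + (37 − 1)·0.136 = 1 + 4.896 = 5.896.
n_eff = 2812 / 5.896 = 476.9.

476.9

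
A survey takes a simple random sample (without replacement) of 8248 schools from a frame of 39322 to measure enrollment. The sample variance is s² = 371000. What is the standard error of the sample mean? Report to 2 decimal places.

Under SRS without replacement, Var(ȳ) = (1 − f)·s²/n with f = n/N = 8248/39322 = 0.20975535.
Var(ȳ) = (1 − 0.20975535)·371000/8248 = 0.79024465·44.980601 = 35.545679.
SE(ȳ) = √(35.545679) = 5.96.

5.96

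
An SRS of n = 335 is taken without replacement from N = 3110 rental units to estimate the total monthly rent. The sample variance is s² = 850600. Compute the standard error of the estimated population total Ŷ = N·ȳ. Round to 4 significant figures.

148000

Var(Ŷ) = N²·Var(ȳ) = N²·(1 − n/N)·s²/n.
f = 335/3110 = 0.10771704; Var(ȳ) = 0.89228296·850600/335 = 2265.5997.
Var(Ŷ) = 3110² · 2265.5997 = 2.1913107 × 10^10.
SE(Ŷ) = √(2.1913107 × 10^10) = 148000.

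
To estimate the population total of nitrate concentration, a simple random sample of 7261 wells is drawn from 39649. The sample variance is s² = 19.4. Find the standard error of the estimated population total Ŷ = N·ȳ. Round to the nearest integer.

Var(Ŷ) = N²·Var(ȳ) = N²·(1 − n/N)·s²/n.
f = 7261/39649 = 0.18313198; Var(ȳ) = 0.81686802·19.4/7261 = 0.0021825147.
Var(Ŷ) = 39649² · 0.0021825147 = 3.4310074 × 10^6.
SE(Ŷ) = √(3.4310074 × 10^6) = 1852.

1852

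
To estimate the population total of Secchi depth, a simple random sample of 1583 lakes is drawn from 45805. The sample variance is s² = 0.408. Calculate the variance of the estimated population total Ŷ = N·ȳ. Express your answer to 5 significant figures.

Var(Ŷ) = N²·Var(ȳ) = N²·(1 − n/N)·s²/n.
f = 1583/45805 = 0.03455955; Var(ȳ) = 0.96544045·0.408/1583 = 2.4883115 × 10^-4.
Var(Ŷ) = 45805² · (2.4883115 × 10^-4) = 522072.14.

522070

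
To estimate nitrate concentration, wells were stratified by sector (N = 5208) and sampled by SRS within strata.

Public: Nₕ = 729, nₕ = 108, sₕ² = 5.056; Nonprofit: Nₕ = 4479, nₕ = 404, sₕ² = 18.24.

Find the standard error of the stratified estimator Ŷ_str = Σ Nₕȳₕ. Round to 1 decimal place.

919.4

Var(Ŷ_str) = Σₕ Nₕ²(1 − fₕ)sₕ²/nₕ.
Public: 729²·(1 − 108/729)·5.056/108 = 21193.488.
Nonprofit: 4479²·(1 − 404/4479)·18.24/404 = 824047.31.
Sum = 845240.8.
SE = √(845240.8) = 919.4.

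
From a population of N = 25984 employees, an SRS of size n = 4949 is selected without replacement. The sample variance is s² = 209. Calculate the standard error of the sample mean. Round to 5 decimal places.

0.18490

Under SRS without replacement, Var(ȳ) = (1 − f)·s²/n with f = n/N = 4949/25984 = 0.19046336.
Var(ȳ) = (1 − 0.19046336)·209/4949 = 0.80953664·0.042230754 = 0.034187342.
SE(ȳ) = √(0.034187342) = 0.18490.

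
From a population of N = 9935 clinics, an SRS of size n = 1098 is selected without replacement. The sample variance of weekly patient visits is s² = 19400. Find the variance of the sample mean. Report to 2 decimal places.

15.72

Under SRS without replacement, Var(ȳ) = (1 − f)·s²/n with f = n/N = 1098/9935 = 0.11051837.
Var(ȳ) = (1 − 0.11051837)·19400/1098 = 0.88948163·17.668488 = 15.715796.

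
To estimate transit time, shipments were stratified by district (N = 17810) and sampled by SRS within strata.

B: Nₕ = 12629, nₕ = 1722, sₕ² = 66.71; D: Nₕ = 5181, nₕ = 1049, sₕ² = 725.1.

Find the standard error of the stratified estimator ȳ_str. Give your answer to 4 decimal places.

Var(ȳ_str) = Σₕ Wₕ²(1 − fₕ)sₕ²/nₕ with Wₕ = Nₕ/N, N = 17810.
B: Wₕ = 0.70909601; term = 0.70909601²·(1 − 0.13635284)·66.71/1722 = 0.01682303.
D: Wₕ = 0.29090399; term = 0.29090399²·(1 − 0.20247057)·725.1/1049 = 0.046651808.
Sum = 0.063474838.
SE = √(0.063474838) = 0.2519.

0.2519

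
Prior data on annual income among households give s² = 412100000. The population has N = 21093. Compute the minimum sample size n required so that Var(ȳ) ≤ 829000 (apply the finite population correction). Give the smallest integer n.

Without fpc, n₀ = s²/D = 412100000/829000 = 497.1049.
With fpc, (1 − n/N)·s²/n ≤ D requires n ≥ n₀/(1 + n₀/N) = 497.1049/(1 + 497.1049/21093) = 485.6592.
Rounding up, n = 486.

486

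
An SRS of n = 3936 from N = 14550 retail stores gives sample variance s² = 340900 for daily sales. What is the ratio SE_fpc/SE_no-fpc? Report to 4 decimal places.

f = n/N = 3936/14550 = 0.27051546.
SE_no-fpc = √(s²/n) = 9.3064909; SE_fpc = √((1−f)s²/n) = 7.9486615.
Ratio = √(1−f) = 0.85409867.

0.8541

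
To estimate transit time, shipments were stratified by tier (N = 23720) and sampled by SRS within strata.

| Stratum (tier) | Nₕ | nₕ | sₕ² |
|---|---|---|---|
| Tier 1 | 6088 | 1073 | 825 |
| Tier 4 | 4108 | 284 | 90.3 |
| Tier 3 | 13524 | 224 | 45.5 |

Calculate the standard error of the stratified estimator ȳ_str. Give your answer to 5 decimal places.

Var(ȳ_str) = Σₕ Wₕ²(1 − fₕ)sₕ²/nₕ with Wₕ = Nₕ/N, N = 23720.
Tier 1: Wₕ = 0.25666105; term = 0.25666105²·(1 − 0.17624836)·825/1073 = 0.041722511.
Tier 4: Wₕ = 0.17318718; term = 0.17318718²·(1 − 0.06913340)·90.3/284 = 0.0088774525.
Tier 3: Wₕ = 0.57015177; term = 0.57015177²·(1 − 0.01656315)·45.5/224 = 0.064936789.
Sum = 0.11553675.
SE = √(0.11553675) = 0.33991.

0.33991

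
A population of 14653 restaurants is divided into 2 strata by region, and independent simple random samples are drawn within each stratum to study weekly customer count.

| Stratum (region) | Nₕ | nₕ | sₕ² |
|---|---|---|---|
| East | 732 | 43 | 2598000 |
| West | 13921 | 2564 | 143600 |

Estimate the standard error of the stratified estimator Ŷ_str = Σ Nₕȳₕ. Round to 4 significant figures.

198300

Var(Ŷ_str) = Σₕ Nₕ²(1 − fₕ)sₕ²/nₕ.
East: 732²·(1 − 43/732)·2598000/43 = 3.0472002 × 10^10.
West: 13921²·(1 − 2564/13921)·143600/2564 = 8.8546312 × 10^9.
Sum = 3.9326633 × 10^10.
SE = √(3.9326633 × 10^10) = 198300.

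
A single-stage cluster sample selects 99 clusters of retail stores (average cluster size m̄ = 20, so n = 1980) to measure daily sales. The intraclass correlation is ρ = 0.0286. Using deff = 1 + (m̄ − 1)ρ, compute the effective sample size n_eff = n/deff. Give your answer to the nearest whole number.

deff = 1 + (20 − 1)·0.0286 = 1 + 0.5434 = 1.5434.
n_eff = 1980 / 1.5434 = 1283.

1283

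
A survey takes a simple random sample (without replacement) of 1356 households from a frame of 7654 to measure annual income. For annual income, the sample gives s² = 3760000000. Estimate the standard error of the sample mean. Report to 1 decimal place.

1510.5

Under SRS without replacement, Var(ȳ) = (1 − f)·s²/n with f = n/N = 1356/7654 = 0.17716227.
Var(ȳ) = (1 − 0.17716227)·3760000000/1356 = 0.82283773·2.7728614 × 10^6 = 2.2816149 × 10^6.
SE(ȳ) = √(2.2816149 × 10^6) = 1510.5.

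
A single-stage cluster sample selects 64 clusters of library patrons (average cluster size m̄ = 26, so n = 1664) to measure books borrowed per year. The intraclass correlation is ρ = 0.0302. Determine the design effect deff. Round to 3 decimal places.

1.755

deff = 1 + (26 − 1)·0.0302 = 1 + 0.755 = 1.755.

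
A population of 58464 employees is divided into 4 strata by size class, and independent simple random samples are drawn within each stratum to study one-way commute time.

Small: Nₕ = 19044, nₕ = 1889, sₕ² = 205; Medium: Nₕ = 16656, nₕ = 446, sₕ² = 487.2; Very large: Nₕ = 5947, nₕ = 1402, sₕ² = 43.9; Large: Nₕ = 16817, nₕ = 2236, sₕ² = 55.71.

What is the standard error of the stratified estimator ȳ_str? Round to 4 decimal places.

Var(ȳ_str) = Σₕ Wₕ²(1 − fₕ)sₕ²/nₕ with Wₕ = Nₕ/N, N = 58464.
Small: Wₕ = 0.32573892; term = 0.32573892²·(1 − 0.09919135)·205/1889 = 0.010372746.
Medium: Wₕ = 0.28489327; term = 0.28489327²·(1 − 0.02677714)·487.2/446 = 0.08628774.
Very large: Wₕ = 0.10172072; term = 0.10172072²·(1 − 0.23574912)·43.9/1402 = 2.4761177 × 10^-4.
Large: Wₕ = 0.28764710; term = 0.28764710²·(1 − 0.13296069)·55.71/2236 = 0.0017873934.
Sum = 0.098695491.
SE = √(0.098695491) = 0.3142.

0.3142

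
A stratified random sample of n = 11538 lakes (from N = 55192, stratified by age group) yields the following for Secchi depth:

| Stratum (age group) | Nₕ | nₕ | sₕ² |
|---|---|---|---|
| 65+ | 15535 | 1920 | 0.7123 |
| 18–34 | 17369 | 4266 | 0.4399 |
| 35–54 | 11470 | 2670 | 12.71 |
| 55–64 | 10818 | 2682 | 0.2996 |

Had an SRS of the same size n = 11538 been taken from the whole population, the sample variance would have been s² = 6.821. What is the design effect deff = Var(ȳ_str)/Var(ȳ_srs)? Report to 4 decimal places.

Var(ȳ_str) = Σ Wₕ²(1−fₕ)sₕ²/nₕ with Wₕ = Nₕ/55192:
  65+: (15535/55192)²·(1−1920/15535)·0.7123/1920 = 2.5759555 × 10^-5
  18–34: (17369/55192)²·(1−4266/17369)·0.4399/4266 = 7.7041797 × 10^-6
  35–54: (11470/55192)²·(1−2670/11470)·12.71/2670 = 1.5773502 × 10^-4
  55–64: (10818/55192)²·(1−2682/10818)·0.2996/2682 = 3.2276668 × 10^-6
  → Var(ȳ_str) = 1.9442642 × 10^-4.
Var(ȳ_srs) = (1 − 11538/55192)·6.821/11538 = 4.6759023 × 10^-4.
deff = (1.9442642 × 10^-4) / (4.6759023 × 10^-4) = 0.4158.

0.4158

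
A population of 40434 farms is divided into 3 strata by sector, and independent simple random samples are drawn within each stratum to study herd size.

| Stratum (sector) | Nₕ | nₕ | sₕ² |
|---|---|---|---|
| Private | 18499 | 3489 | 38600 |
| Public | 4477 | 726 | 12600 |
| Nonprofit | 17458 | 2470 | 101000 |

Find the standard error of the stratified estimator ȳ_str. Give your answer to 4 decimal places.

2.9329

Var(ȳ_str) = Σₕ Wₕ²(1 − fₕ)sₕ²/nₕ with Wₕ = Nₕ/N, N = 40434.
Private: Wₕ = 0.45751101; term = 0.45751101²·(1 − 0.18860479)·38600/3489 = 1.8789787.
Public: Wₕ = 0.11072365; term = 0.11072365²·(1 − 0.16216216)·12600/726 = 0.17826852.
Nonprofit: Wₕ = 0.43176535; term = 0.43176535²·(1 − 0.14148241)·101000/2470 = 6.5443901.
Sum = 8.6016373.
SE = √(8.6016373) = 2.9329.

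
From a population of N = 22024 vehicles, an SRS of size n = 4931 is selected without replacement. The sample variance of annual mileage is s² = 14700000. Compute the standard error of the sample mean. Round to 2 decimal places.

Under SRS without replacement, Var(ȳ) = (1 − f)·s²/n with f = n/N = 4931/22024 = 0.22389212.
Var(ȳ) = (1 − 0.22389212)·14700000/4931 = 0.77610788·2981.1397 = 2313.686.
SE(ȳ) = √(2313.686) = 48.10.

48.10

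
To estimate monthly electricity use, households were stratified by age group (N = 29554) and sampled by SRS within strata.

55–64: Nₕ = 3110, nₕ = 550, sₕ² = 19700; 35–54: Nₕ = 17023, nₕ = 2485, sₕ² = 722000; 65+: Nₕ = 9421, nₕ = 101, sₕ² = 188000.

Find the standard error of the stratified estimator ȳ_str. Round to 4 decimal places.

Var(ȳ_str) = Σₕ Wₕ²(1 − fₕ)sₕ²/nₕ with Wₕ = Nₕ/N, N = 29554.
55–64: Wₕ = 0.10523110; term = 0.10523110²·(1 − 0.17684887)·19700/550 = 0.3264911.
35–54: Wₕ = 0.57599648; term = 0.57599648²·(1 − 0.14597897)·722000/2485 = 82.322591.
65+: Wₕ = 0.31877242; term = 0.31877242²·(1 − 0.01072073)·188000/101 = 187.11855.
Sum = 269.76763.
SE = √(269.76763) = 16.4246.

16.4246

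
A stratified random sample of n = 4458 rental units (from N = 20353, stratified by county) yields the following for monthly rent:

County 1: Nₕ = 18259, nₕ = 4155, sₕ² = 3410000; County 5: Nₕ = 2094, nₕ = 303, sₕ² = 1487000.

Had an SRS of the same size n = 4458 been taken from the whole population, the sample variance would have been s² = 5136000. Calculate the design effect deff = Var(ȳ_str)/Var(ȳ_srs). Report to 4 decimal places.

Var(ȳ_str) = Σ Wₕ²(1−fₕ)sₕ²/nₕ with Wₕ = Nₕ/20353:
  County 1: (18259/20353)²·(1−4155/18259)·3410000/4155 = 510.20625
  County 5: (2094/20353)²·(1−303/2094)·1487000/303 = 44.43076
  → Var(ȳ_str) = 554.63701.
Var(ȳ_srs) = (1 − 4458/20353)·5136000/4458 = 899.74005.
deff = 554.63701 / 899.74005 = 0.6164.

0.6164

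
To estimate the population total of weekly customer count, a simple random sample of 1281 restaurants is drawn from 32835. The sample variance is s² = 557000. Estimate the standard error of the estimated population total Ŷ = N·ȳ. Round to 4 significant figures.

671200

Var(Ŷ) = N²·Var(ȳ) = N²·(1 − n/N)·s²/n.
f = 1281/32835 = 0.03901325; Var(ȳ) = 0.96098675·557000/1281 = 417.85294.
Var(Ŷ) = 32835² · 417.85294 = 4.5050281 × 10^11.
SE(Ŷ) = √(4.5050281 × 10^11) = 671200.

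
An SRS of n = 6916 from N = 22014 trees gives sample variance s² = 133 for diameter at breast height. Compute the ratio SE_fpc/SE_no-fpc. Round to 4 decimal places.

0.8282

f = n/N = 6916/22014 = 0.31416371.
SE_no-fpc = √(s²/n) = 0.13867505; SE_fpc = √((1−f)s²/n) = 0.11484407.
Ratio = √(1−f) = 0.82815233.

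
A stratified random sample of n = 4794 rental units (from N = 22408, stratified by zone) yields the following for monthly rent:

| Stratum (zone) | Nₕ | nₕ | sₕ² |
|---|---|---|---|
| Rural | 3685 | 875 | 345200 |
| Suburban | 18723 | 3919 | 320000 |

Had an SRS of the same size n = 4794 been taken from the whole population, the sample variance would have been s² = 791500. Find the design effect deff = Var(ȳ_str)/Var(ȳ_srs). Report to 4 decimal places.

0.4100

Var(ȳ_str) = Σ Wₕ²(1−fₕ)sₕ²/nₕ with Wₕ = Nₕ/22408:
  Rural: (3685/22408)²·(1−875/3685)·345200/875 = 8.1358017
  Suburban: (18723/22408)²·(1−3919/18723)·320000/3919 = 45.073682
  → Var(ȳ_str) = 53.209484.
Var(ȳ_srs) = (1 − 4794/22408)·791500/4794 = 129.78.
deff = 53.209484 / 129.78 = 0.4100.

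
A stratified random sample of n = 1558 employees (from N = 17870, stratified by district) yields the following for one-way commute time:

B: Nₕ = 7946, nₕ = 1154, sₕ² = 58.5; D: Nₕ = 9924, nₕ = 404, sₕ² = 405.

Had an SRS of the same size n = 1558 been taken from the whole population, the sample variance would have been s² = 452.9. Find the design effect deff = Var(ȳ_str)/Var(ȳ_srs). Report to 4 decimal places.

Var(ȳ_str) = Σ Wₕ²(1−fₕ)sₕ²/nₕ with Wₕ = Nₕ/17870:
  B: (7946/17870)²·(1−1154/7946)·58.5/1154 = 0.0085673634
  D: (9924/17870)²·(1−404/9924)·405/404 = 0.29658437
  → Var(ȳ_str) = 0.30515173.
Var(ȳ_srs) = (1 − 1558/17870)·452.9/1558 = 0.26534904.
deff = 0.30515173 / 0.26534904 = 1.1500.

1.1500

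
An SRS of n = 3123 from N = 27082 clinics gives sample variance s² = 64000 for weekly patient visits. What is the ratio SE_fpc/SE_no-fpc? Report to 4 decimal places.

0.9406

f = n/N = 3123/27082 = 0.11531645.
SE_no-fpc = √(s²/n) = 4.5269322; SE_fpc = √((1−f)s²/n) = 4.2579247.
Ratio = √(1−f) = 0.94057618.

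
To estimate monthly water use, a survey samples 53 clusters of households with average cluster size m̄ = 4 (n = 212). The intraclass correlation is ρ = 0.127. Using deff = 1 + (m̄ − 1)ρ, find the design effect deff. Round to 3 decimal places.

1.381

deff = 1 + (4 − 1)·0.127 = 1 + 0.381 = 1.381.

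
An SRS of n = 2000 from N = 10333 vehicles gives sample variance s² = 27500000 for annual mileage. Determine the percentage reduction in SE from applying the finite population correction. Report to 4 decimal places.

f = n/N = 2000/10333 = 0.19355463.
SE_no-fpc = √(s²/n) = 117.26039; SE_fpc = √((1−f)s²/n) = 105.30253.
Ratio = √(1−f) = 0.89802303. Reduction = 100·(1 − 0.89802303) = 10.1977%.

10.1977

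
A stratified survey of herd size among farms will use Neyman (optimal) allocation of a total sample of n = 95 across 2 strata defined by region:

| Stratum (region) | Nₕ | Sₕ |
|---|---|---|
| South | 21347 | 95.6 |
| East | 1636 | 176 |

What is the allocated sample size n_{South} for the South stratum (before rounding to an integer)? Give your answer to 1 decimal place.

83.3

Neyman allocation: nₕ = n·NₕSₕ / Σⱼ NⱼSⱼ.
Σ NⱼSⱼ = 21347·95.6 + 1636·176 = 2.3287092 × 10^6.
n_{South} = 95·21347·95.6 / (2.3287092 × 10^6) = 83.3.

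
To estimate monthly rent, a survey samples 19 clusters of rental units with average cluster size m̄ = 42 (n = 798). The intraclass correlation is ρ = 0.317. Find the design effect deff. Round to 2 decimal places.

14.00

deff = 1 + (42 − 1)·0.317 = 1 + 12.997 = 13.997.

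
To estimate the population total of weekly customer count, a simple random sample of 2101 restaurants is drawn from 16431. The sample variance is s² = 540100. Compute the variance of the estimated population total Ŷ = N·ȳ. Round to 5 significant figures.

Var(Ŷ) = N²·Var(ȳ) = N²·(1 − n/N)·s²/n.
f = 2101/16431 = 0.12786805; Var(ȳ) = 0.87213195·540100/2101 = 224.19727.
Var(Ŷ) = 16431² · 224.19727 = 6.0528277 × 10^10.

6.0528 × 10^10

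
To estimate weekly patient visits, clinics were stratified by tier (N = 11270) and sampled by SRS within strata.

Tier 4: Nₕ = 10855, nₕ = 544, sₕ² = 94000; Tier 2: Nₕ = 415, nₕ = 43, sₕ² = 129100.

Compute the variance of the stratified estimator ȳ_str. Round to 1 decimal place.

155.9

Var(ȳ_str) = Σₕ Wₕ²(1 − fₕ)sₕ²/nₕ with Wₕ = Nₕ/N, N = 11270.
Tier 4: Wₕ = 0.96317657; term = 0.96317657²·(1 − 0.05011515)·94000/544 = 152.26908.
Tier 2: Wₕ = 0.03682343; term = 0.03682343²·(1 − 0.10361446)·129100/43 = 3.6492279.
Sum = 155.91831.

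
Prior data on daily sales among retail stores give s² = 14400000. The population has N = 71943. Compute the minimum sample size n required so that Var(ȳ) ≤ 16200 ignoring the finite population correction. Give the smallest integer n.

Without fpc, n₀ = s²/D = 14400000/16200 = 888.8889.
Rounding up, n = 889.

889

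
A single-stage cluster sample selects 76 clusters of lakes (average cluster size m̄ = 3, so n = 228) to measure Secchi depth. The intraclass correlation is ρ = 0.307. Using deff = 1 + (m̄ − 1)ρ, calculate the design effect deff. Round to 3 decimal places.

1.614

deff = 1 + (3 − 1)·0.307 = 1 + 0.614 = 1.614.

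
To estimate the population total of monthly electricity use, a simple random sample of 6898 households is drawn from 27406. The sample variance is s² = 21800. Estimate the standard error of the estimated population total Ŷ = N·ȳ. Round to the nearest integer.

42145

Var(Ŷ) = N²·Var(ȳ) = N²·(1 − n/N)·s²/n.
f = 6898/27406 = 0.25169671; Var(ȳ) = 0.74830329·21800/6898 = 2.3648901.
Var(Ŷ) = 27406² · 2.3648901 = 1.7762426 × 10^9.
SE(Ŷ) = √(1.7762426 × 10^9) = 42145.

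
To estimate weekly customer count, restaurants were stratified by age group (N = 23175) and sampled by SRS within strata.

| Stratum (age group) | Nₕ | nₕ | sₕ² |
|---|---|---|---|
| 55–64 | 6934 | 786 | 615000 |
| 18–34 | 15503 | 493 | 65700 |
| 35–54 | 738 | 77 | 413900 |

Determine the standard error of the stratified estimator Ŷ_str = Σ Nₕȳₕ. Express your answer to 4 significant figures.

258800

Var(Ŷ_str) = Σₕ Nₕ²(1 − fₕ)sₕ²/nₕ.
55–64: 6934²·(1 − 786/6934)·615000/786 = 3.3355716 × 10^10.
18–34: 15503²·(1 − 493/15503)·65700/493 = 3.1010937 × 10^10.
35–54: 738²·(1 − 77/738)·413900/77 = 2.6221801 × 10^9.
Sum = 6.6988833 × 10^10.
SE = √(6.6988833 × 10^10) = 258800.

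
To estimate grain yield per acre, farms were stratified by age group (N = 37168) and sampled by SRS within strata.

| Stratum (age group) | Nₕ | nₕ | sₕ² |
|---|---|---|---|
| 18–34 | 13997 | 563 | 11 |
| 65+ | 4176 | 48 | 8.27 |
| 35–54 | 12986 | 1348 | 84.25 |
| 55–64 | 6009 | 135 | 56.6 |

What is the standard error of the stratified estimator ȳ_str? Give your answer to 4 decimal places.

0.1495

Var(ȳ_str) = Σₕ Wₕ²(1 − fₕ)sₕ²/nₕ with Wₕ = Nₕ/N, N = 37168.
18–34: Wₕ = 0.37658739; term = 0.37658739²·(1 − 0.04022290)·11/563 = 0.0026594156.
65+: Wₕ = 0.11235471; term = 0.11235471²·(1 − 0.01149425)·8.27/48 = 0.0021499386.
35–54: Wₕ = 0.34938657; term = 0.34938657²·(1 − 0.10380410)·84.25/1348 = 0.0068374692.
55–64: Wₕ = 0.16167133; term = 0.16167133²·(1 − 0.02246630)·56.6/135 = 0.010712243.
Sum = 0.022359066.
SE = √(0.022359066) = 0.1495.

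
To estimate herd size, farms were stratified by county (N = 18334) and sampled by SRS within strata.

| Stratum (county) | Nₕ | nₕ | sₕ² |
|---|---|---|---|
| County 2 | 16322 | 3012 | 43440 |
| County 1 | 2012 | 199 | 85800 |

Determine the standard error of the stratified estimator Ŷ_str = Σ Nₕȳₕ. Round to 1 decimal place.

68599.8

Var(Ŷ_str) = Σₕ Nₕ²(1 − fₕ)sₕ²/nₕ.
County 2: 16322²·(1 − 3012/16322)·43440/3012 = 3.1331867 × 10^9.
County 1: 2012²·(1 − 199/2012)·85800/199 = 1.5727511 × 10^9.
Sum = 4.7059378 × 10^9.
SE = √(4.7059378 × 10^9) = 68599.8.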